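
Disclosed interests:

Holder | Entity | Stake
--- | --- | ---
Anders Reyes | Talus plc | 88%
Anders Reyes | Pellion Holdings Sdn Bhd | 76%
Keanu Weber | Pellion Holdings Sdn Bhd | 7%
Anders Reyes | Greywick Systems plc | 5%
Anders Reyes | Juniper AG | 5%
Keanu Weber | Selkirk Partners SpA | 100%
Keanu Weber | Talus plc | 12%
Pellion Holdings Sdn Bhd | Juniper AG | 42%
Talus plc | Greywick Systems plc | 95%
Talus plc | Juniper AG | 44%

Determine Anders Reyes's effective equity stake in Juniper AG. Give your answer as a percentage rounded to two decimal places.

75.64%

Anders reaches Juniper along 3 paths.
Via Pellion: 76% × 42% = 31.92%.
Direct stake: 5% = 5%.
Via Talus: 88% × 44% = 38.72%.
Total: 31.92% + 5% + 38.72% = 75.64%.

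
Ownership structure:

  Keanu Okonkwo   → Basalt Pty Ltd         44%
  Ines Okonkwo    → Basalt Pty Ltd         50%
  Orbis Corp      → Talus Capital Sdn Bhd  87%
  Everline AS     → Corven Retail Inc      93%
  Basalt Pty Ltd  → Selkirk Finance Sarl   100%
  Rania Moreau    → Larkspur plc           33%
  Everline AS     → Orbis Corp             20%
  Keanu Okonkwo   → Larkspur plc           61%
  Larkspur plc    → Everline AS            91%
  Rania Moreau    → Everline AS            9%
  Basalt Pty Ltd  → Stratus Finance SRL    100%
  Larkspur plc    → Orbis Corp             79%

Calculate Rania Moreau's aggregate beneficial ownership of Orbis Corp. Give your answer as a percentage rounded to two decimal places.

Rania reaches Orbis along 3 paths.
Via Larkspur → Everline: 33% × 91% × 20% = 6.006%.
Via Everline: 9% × 20% = 1.8%.
Via Larkspur: 33% × 79% = 26.07%.
Total: 6.006% + 1.8% + 26.07% = 33.876%.
Rounded: 33.88%.

33.88%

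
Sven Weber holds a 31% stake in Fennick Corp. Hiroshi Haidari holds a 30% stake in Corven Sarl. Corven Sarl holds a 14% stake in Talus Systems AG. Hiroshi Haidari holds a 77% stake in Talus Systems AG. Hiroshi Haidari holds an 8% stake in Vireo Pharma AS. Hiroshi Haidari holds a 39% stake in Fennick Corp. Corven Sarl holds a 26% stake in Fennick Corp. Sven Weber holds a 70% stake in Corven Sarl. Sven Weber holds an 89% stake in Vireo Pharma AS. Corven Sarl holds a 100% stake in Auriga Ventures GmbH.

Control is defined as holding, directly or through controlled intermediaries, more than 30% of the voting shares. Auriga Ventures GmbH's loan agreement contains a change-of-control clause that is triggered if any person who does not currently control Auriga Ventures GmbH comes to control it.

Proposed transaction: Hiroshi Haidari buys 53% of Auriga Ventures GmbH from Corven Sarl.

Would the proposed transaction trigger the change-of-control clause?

Yes

The purchase adds only to Hiroshi's holdings (Corven's stake shrinks), so Hiroshi is the only person who could newly come to control Auriga.
Hiroshi holds 39% of Fennick, so Hiroshi controls Fennick.
Hiroshi holds 77% of Talus, so Hiroshi controls Talus.
Neither Hiroshi nor any entity Hiroshi controls holds any voting interest in Auriga.
So before the transaction, Hiroshi does not control Auriga.
After the purchase, Hiroshi holds 53% of Auriga directly, and Corven's stake falls to 47%.
Hiroshi holds 53% of Auriga, so Hiroshi controls Auriga.
Hiroshi did not control Auriga before and does after, so the clause is triggered.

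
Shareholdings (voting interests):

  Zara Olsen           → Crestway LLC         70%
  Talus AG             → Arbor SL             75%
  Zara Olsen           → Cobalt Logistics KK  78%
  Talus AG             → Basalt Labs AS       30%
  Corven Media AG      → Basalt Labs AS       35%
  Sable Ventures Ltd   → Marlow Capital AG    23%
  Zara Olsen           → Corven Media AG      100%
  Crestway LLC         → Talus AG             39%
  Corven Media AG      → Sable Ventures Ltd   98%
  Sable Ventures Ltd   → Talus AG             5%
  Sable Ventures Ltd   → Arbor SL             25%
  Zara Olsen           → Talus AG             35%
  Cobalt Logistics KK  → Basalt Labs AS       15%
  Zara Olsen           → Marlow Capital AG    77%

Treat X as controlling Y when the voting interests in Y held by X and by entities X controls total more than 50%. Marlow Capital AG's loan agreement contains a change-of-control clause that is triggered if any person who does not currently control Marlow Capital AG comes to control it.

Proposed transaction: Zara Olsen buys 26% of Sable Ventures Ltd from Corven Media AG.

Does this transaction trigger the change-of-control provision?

The purchase adds only to Zara's holdings (Corven's stake shrinks), so Zara is the only person who could newly come to control Marlow.
Zara holds 100% of Corven, so Zara controls Corven.
Corven holds 98% of Sable, so Zara controls Sable.
Zara and Sable together hold 77% + 23% = 100% of Marlow, so Zara controls Marlow.
So Zara already controls Marlow before the transaction.
After the purchase, Zara holds 26% of Sable directly, and Corven's stake falls to 72%.
Zara controlled Marlow already, so this is not a new person acquiring control; every other person's position is unchanged or reduced.
No new person acquires control, so the clause is not triggered.

No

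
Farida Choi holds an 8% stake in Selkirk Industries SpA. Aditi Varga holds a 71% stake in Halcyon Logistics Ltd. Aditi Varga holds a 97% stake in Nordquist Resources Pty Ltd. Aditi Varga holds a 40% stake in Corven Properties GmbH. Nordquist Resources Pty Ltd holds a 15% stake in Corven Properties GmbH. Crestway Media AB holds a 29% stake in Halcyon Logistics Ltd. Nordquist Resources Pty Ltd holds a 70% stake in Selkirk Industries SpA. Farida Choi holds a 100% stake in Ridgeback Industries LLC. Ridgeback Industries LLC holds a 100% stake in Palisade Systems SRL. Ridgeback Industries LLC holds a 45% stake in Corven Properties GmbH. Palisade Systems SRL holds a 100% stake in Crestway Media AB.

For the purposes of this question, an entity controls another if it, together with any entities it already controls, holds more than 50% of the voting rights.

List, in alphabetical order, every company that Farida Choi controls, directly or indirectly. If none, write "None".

Farida holds 100% of Ridgeback, so Farida controls Ridgeback.
Ridgeback holds 100% of Palisade, so Farida controls Palisade.
Palisade holds 100% of Crestway, so Farida controls Crestway.
No other company's threshold is met.

Crestway Media AB, Palisade Systems SRL, Ridgeback Industries LLC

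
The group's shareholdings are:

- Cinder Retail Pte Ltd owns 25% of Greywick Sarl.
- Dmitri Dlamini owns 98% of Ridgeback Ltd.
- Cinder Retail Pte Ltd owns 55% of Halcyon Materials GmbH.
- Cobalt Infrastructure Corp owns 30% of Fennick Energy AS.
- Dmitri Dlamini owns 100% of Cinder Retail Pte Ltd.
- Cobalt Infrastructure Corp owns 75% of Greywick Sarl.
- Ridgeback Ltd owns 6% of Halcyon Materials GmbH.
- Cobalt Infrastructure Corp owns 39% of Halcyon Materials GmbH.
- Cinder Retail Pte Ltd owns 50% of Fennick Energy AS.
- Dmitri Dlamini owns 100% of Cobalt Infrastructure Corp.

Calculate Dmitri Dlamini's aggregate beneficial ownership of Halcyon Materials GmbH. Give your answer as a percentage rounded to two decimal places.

Dmitri reaches Halcyon along 3 paths.
Via Ridgeback: 98% × 6% = 5.88%.
Via Cobalt: 100% × 39% = 39%.
Via Cinder: 100% × 55% = 55%.
Total: 5.88% + 39% + 55% = 99.88%.

99.88%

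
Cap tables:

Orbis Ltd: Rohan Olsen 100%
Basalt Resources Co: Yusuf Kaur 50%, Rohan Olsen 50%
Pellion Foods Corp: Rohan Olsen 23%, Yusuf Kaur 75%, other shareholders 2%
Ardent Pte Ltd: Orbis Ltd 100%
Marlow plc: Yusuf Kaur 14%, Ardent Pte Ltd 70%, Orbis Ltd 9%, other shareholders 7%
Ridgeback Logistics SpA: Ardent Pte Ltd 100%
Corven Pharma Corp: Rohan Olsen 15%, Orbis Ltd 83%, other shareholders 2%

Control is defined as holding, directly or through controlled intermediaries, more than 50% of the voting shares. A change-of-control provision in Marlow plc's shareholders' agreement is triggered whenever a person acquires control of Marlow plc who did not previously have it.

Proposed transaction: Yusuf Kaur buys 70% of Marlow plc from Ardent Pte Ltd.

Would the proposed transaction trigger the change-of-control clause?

The purchase adds only to Yusuf's holdings (Ardent's stake shrinks), so Yusuf is the only person who could newly come to control Marlow.
Yusuf holds 75% of Pellion, so Yusuf controls Pellion.
In Marlow, Yusuf's side holds only 14%, not > 50%.
So before the transaction, Yusuf does not control Marlow.
After the purchase, Yusuf's direct stake in Marlow rises to 14% + 70% = 84%, and Ardent's stake falls to 0%.
Yusuf holds 84% of Marlow, so Yusuf controls Marlow.
Yusuf did not control Marlow before and does after, so the clause is triggered.

Yes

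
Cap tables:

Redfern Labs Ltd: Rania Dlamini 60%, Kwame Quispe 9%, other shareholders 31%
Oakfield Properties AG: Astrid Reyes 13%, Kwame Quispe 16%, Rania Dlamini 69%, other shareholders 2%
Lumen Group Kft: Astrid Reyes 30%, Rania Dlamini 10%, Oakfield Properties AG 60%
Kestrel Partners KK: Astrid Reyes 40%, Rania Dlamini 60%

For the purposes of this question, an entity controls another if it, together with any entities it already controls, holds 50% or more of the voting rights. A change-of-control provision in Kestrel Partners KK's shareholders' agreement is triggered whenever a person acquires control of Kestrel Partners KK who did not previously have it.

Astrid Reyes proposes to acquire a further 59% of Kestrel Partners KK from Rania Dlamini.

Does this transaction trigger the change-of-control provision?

Yes

The purchase adds only to Astrid's holdings (Rania's stake shrinks), so Astrid is the only person who could newly come to control Kestrel.
Astrid's largest direct stake is 40% in Kestrel, which does not meet the threshold, so Astrid controls no company.
In Kestrel, Astrid's side holds only 40%, not ≥ 50%.
So before the transaction, Astrid does not control Kestrel.
After the purchase, Astrid's direct stake in Kestrel rises to 40% + 59% = 99%, and Rania's stake falls to 1%.
Astrid holds 99% of Kestrel, so Astrid controls Kestrel.
Astrid did not control Kestrel before and does after, so the clause is triggered.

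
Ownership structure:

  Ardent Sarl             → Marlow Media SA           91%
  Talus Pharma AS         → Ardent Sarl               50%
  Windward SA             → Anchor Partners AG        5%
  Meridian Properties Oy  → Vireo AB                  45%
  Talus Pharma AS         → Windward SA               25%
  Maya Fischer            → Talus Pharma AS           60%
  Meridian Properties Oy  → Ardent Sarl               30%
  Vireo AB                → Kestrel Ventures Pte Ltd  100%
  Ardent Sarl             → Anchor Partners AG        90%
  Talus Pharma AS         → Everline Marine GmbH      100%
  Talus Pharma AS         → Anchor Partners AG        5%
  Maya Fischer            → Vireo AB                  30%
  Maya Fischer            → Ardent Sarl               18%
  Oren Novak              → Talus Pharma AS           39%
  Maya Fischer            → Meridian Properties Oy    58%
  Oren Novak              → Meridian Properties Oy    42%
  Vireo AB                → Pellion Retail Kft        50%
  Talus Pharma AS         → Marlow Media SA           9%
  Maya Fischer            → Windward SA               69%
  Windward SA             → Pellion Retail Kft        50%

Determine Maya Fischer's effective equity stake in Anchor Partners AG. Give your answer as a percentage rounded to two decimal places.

66.06%

Maya reaches Anchor along 6 paths.
Via Windward: 69% × 5% = 3.45%.
Via Talus → Windward: 60% × 25% × 5% = 0.75%.
Via Talus: 60% × 5% = 3%.
Via Meridian → Ardent: 58% × 30% × 90% = 15.66%.
Via Talus → Ardent: 60% × 50% × 90% = 27%.
Via Ardent: 18% × 90% = 16.2%.
Total: 3.45% + 0.75% + 3% + 15.66% + 27% + 16.2% = 66.06%.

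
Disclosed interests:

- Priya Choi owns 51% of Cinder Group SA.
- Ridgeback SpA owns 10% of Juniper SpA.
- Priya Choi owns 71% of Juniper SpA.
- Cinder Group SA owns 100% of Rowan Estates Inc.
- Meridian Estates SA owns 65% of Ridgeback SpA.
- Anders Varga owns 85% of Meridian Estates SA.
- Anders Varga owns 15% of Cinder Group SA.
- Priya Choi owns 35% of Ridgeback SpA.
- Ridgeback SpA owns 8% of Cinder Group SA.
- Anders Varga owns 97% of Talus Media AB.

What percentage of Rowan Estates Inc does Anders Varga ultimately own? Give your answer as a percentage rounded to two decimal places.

Anders reaches Rowan along 2 paths.
Via Meridian → Ridgeback → Cinder: 85% × 65% × 8% × 100% = 4.42%.
Via Cinder: 15% × 100% = 15%.
Total: 4.42% + 15% = 19.42%.

19.42%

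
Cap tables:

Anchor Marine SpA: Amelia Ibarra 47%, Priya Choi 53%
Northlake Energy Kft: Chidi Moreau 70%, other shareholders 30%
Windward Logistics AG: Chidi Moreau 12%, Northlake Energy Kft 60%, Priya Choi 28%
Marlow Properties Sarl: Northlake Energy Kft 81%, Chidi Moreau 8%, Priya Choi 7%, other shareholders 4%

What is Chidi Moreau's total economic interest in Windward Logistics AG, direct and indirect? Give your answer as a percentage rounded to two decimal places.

54.00%

Chidi reaches Windward along 2 paths.
Direct stake: 12% = 12%.
Via Northlake: 70% × 60% = 42%.
Total: 12% + 42% = 54%.
Rounded: 54.00%.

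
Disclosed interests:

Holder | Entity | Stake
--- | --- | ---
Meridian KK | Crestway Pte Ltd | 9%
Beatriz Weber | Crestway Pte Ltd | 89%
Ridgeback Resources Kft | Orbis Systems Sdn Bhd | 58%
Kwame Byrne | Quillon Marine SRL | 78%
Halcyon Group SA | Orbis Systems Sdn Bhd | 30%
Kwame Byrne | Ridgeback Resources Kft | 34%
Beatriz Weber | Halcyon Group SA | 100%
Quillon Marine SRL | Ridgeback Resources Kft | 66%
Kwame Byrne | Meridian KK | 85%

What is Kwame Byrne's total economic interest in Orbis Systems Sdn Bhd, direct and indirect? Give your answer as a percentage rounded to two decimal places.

49.58%

Kwame reaches Orbis along 2 paths.
Via Quillon → Ridgeback: 78% × 66% × 58% = 29.8584%.
Via Ridgeback: 34% × 58% = 19.72%.
Total: 29.8584% + 19.72% = 49.5784%.
Rounded: 49.58%.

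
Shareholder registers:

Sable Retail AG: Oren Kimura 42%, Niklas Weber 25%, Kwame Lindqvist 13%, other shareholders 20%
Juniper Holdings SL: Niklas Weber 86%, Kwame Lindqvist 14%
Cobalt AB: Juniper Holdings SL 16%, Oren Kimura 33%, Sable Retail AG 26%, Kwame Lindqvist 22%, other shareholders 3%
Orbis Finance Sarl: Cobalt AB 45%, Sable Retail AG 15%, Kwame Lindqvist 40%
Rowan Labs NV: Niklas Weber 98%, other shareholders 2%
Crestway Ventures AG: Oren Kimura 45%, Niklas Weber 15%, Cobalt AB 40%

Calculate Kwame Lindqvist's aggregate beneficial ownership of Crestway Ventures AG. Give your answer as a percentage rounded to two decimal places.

11.05%

Kwame reaches Crestway along 3 paths.
Via Juniper → Cobalt: 14% × 16% × 40% = 0.896%.
Via Sable → Cobalt: 13% × 26% × 40% = 1.352%.
Via Cobalt: 22% × 40% = 8.8%.
Total: 0.896% + 1.352% + 8.8% = 11.048%.
Rounded: 11.05%.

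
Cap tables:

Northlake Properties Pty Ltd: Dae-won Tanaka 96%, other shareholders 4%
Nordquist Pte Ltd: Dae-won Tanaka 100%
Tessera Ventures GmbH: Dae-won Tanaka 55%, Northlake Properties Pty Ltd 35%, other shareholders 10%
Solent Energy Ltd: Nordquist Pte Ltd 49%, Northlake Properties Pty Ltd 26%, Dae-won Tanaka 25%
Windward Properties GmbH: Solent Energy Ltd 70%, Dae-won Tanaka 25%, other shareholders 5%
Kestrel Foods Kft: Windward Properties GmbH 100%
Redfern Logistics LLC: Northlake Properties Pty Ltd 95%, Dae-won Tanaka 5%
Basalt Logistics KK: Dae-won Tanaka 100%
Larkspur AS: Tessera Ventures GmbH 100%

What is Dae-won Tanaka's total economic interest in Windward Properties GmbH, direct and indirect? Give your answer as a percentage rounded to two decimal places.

Dae-won reaches Windward along 4 paths.
Via Nordquist → Solent: 100% × 49% × 70% = 34.3%.
Via Northlake → Solent: 96% × 26% × 70% = 17.472%.
Via Solent: 25% × 70% = 17.5%.
Direct stake: 25% = 25%.
Total: 34.3% + 17.472% + 17.5% + 25% = 94.272%.
Rounded: 94.27%.

94.27%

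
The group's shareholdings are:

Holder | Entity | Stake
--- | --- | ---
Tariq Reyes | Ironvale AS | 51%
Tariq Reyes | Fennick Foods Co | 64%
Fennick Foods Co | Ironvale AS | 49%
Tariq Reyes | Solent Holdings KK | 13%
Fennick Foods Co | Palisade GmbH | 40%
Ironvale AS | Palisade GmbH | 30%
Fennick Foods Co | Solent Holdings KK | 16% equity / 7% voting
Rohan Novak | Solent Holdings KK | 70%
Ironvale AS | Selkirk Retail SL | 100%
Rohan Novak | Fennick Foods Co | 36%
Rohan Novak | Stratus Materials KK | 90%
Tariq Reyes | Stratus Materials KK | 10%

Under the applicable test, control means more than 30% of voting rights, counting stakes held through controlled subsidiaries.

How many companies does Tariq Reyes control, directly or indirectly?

4

Tariq holds 64% of Fennick, so Tariq controls Fennick.
Tariq and Fennick together hold 51% + 49% = 100% of Ironvale, so Tariq controls Ironvale.
Ironvale holds 100% of Selkirk, so Tariq controls Selkirk.
Ironvale and Fennick together hold 30% + 40% = 70% of Palisade, so Tariq controls Palisade.
No other company's threshold is met.
Tariq controls 4 companies.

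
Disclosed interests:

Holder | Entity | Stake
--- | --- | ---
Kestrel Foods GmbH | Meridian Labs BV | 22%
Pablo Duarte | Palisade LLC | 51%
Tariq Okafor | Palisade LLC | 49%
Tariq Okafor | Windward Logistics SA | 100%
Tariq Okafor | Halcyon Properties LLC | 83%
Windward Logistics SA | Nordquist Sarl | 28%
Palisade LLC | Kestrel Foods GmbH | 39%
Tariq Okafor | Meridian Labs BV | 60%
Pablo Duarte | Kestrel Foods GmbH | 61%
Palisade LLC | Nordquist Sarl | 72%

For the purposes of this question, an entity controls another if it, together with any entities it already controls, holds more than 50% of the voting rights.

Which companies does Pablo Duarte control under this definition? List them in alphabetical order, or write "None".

Kestrel Foods GmbH, Nordquist Sarl, Palisade LLC

Pablo holds 51% of Palisade, so Pablo controls Palisade.
Pablo and Palisade together hold 61% + 39% = 100% of Kestrel, so Pablo controls Kestrel.
Palisade holds 72% of Nordquist, so Pablo controls Nordquist.
No other company's threshold is met.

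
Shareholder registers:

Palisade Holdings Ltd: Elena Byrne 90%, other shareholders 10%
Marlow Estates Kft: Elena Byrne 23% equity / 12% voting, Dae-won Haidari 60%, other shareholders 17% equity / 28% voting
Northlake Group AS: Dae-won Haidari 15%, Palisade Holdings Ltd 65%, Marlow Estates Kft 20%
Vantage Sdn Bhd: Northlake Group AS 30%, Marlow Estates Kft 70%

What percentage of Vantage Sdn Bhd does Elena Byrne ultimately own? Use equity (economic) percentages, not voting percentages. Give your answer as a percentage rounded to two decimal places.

Elena reaches Vantage along 3 paths.
Via Palisade → Northlake: 90% × 65% × 30% = 17.55%.
Via Marlow → Northlake: 23% × 20% × 30% = 1.38%.
Via Marlow: 23% × 70% = 16.1%.
Total: 17.55% + 1.38% + 16.1% = 35.03%.

35.03%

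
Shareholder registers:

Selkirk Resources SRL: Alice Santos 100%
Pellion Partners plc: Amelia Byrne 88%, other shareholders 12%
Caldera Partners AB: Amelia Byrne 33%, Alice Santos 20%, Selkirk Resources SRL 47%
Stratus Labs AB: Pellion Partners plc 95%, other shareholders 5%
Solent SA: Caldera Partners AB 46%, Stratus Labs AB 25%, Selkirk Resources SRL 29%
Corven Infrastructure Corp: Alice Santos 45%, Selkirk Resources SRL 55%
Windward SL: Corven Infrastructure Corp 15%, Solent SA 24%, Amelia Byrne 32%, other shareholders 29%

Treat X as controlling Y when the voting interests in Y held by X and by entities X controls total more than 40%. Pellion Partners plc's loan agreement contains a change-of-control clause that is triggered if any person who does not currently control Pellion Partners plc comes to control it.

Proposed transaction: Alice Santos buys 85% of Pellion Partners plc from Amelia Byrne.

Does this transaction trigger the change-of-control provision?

The purchase adds only to Alice's holdings (Amelia's stake shrinks), so Alice is the only person who could newly come to control Pellion.
Alice holds 100% of Selkirk, so Alice controls Selkirk.
Alice and Selkirk together hold 20% + 47% = 67% of Caldera, so Alice controls Caldera.
Caldera and Selkirk together hold 46% + 29% = 75% of Solent, so Alice controls Solent.
Alice and Selkirk together hold 45% + 55% = 100% of Corven, so Alice controls Corven.
Neither Alice nor any entity Alice controls holds any voting interest in Pellion.
So before the transaction, Alice does not control Pellion.
After the purchase, Alice holds 85% of Pellion directly, and Amelia's stake falls to 3%.
Alice holds 85% of Pellion, so Alice controls Pellion.
Alice did not control Pellion before and does after, so the clause is triggered.

Yes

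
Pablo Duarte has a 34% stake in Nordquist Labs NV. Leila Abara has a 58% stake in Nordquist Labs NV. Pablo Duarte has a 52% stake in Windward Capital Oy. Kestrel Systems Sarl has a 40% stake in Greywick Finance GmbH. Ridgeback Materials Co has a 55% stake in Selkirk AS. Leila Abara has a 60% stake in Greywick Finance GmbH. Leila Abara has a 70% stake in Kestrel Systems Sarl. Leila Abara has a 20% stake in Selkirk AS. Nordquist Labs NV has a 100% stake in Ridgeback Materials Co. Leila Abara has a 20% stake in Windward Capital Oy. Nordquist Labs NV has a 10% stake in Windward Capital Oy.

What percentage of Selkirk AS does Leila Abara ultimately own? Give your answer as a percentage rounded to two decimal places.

Leila reaches Selkirk along 2 paths.
Via Nordquist → Ridgeback: 58% × 100% × 55% = 31.9%.
Direct stake: 20% = 20%.
Total: 31.9% + 20% = 51.9%.
Rounded: 51.90%.

51.90%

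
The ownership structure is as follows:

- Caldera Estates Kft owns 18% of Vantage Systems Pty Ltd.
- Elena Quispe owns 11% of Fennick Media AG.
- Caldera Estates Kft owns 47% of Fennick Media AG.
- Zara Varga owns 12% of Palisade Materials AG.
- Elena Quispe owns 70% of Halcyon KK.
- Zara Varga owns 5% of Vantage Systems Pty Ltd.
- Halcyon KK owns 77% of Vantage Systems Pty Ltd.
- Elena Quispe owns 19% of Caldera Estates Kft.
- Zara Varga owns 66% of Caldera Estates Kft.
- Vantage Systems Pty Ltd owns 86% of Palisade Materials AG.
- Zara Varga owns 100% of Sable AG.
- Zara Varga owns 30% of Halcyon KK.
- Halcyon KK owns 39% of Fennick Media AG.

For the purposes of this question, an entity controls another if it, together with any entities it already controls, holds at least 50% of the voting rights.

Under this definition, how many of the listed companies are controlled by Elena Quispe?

Elena holds 70% of Halcyon, so Elena controls Halcyon.
Halcyon holds 77% of Vantage, so Elena controls Vantage.
Halcyon and Elena together hold 39% + 11% = 50% of Fennick, so Elena controls Fennick.
Vantage holds 86% of Palisade, so Elena controls Palisade.
No other company's threshold is met.
Elena controls 4 companies.

4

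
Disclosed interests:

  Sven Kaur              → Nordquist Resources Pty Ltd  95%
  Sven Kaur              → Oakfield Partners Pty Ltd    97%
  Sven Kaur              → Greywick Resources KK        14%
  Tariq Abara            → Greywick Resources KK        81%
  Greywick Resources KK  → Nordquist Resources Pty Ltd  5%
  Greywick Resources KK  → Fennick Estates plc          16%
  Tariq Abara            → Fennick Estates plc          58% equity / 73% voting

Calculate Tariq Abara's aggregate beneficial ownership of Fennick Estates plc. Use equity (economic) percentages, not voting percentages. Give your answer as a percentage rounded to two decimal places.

Tariq reaches Fennick along 2 paths.
Via Greywick: 81% × 16% = 12.96%.
Direct stake: 58% = 58%.
Total: 12.96% + 58% = 70.96%.

70.96%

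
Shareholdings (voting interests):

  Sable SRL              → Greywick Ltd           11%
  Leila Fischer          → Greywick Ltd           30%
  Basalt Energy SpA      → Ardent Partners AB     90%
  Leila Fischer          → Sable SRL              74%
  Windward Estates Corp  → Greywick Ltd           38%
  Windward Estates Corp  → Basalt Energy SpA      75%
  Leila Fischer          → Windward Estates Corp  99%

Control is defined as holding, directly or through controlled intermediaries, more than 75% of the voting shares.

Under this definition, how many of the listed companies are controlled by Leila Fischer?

Leila holds 99% of Windward, so Leila controls Windward.
No other company's threshold is met.
Leila controls 1 company.

1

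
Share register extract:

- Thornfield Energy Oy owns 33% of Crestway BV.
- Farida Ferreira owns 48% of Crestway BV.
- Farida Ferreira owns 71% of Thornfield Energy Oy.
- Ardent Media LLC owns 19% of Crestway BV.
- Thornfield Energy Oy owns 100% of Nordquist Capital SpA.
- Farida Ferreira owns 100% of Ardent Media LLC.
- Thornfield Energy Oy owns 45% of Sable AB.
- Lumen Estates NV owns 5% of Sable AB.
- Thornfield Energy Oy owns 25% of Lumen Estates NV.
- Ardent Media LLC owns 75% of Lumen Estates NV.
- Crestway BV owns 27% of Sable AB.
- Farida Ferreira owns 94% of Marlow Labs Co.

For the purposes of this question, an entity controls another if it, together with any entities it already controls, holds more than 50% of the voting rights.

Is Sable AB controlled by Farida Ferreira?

Yes

Farida holds 71% of Thornfield, so Farida controls Thornfield.
Farida holds 100% of Ardent, so Farida controls Ardent.
Thornfield and Ardent and Farida together hold 33% + 19% + 48% = 100% of Crestway, so Farida controls Crestway.
Ardent and Thornfield together hold 75% + 25% = 100% of Lumen, so Farida controls Lumen.
Thornfield and Lumen and Crestway together hold 45% + 5% + 27% = 77% of Sable, so Farida controls Sable.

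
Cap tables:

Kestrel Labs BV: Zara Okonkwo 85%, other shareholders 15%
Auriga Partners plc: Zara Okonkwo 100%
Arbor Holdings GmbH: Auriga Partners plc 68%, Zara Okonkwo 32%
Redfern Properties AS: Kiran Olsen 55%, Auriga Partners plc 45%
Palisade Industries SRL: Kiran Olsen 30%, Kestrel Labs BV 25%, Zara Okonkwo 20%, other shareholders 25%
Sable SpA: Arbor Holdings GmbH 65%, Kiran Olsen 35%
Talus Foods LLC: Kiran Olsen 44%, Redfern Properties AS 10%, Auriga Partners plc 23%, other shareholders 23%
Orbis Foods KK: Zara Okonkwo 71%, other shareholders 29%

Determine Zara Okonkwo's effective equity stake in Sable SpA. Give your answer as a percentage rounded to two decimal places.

65.00%

Zara reaches Sable along 2 paths.
Via Auriga → Arbor: 100% × 68% × 65% = 44.2%.
Via Arbor: 32% × 65% = 20.8%.
Total: 44.2% + 20.8% = 65%.
Rounded: 65.00%.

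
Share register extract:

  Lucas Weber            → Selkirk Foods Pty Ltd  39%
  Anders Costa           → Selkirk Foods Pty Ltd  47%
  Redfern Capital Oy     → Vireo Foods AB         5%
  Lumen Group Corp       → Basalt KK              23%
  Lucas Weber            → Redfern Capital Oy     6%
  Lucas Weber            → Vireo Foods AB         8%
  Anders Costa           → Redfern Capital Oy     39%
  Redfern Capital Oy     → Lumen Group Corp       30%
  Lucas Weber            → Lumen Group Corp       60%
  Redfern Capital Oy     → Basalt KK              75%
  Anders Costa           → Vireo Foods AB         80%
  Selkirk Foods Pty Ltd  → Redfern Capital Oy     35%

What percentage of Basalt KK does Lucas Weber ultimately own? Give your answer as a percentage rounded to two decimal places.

29.89%

Lucas reaches Basalt along 5 paths.
Via Lumen: 60% × 23% = 13.8%.
Via Redfern → Lumen: 6% × 30% × 23% = 0.414%.
Via Selkirk → Redfern → Lumen: 39% × 35% × 30% × 23% = 0.94185%.
Via Redfern: 6% × 75% = 4.5%.
Via Selkirk → Redfern: 39% × 35% × 75% = 10.2375%.
Total: 13.8% + 0.414% + 0.94185% + 4.5% + 10.2375% = 29.89335%.
Rounded: 29.89%.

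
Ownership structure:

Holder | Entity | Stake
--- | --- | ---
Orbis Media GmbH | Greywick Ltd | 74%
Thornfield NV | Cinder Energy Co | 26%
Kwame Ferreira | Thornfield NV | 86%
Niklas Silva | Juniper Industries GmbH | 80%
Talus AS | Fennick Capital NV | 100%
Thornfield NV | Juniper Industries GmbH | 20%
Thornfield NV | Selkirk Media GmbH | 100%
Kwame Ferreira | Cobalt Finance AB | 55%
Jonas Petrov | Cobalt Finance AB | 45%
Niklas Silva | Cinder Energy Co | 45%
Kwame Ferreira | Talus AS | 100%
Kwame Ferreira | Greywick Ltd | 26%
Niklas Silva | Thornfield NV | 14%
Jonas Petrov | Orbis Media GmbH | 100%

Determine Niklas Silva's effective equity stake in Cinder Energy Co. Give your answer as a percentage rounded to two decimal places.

48.64%

Niklas reaches Cinder along 2 paths.
Direct stake: 45% = 45%.
Via Thornfield: 14% × 26% = 3.64%.
Total: 45% + 3.64% = 48.64%.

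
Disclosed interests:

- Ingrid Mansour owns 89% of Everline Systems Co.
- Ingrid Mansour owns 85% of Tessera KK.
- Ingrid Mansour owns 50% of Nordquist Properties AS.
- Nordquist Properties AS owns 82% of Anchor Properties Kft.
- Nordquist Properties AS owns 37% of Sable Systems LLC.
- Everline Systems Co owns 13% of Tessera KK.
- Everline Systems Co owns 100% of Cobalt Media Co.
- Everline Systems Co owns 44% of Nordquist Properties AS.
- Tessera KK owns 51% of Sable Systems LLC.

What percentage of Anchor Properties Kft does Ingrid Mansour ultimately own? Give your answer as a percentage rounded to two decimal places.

Ingrid reaches Anchor along 2 paths.
Via Everline → Nordquist: 89% × 44% × 82% = 32.1112%.
Via Nordquist: 50% × 82% = 41%.
Total: 32.1112% + 41% = 73.1112%.
Rounded: 73.11%.

73.11%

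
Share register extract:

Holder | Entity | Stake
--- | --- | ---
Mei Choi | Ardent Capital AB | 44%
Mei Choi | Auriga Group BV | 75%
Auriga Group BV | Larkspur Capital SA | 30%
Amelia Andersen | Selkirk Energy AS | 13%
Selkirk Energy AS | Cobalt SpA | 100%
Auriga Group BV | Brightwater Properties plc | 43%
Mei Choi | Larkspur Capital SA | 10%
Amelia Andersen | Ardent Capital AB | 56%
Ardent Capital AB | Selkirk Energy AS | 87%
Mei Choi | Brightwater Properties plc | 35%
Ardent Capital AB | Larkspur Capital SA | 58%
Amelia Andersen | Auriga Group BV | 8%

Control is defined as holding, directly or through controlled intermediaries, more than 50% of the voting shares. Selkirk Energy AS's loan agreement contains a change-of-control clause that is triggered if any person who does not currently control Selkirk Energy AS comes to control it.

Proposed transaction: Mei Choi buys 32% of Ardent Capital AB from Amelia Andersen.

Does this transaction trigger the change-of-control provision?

Yes

The purchase adds only to Mei's holdings (Amelia's stake shrinks), so Mei is the only person who could newly come to control Selkirk.
Mei holds 75% of Auriga, so Mei controls Auriga.
Mei and Auriga together hold 35% + 43% = 78% of Brightwater, so Mei controls Brightwater.
Neither Mei nor any entity Mei controls holds any voting interest in Selkirk.
So before the transaction, Mei does not control Selkirk.
After the purchase, Mei's direct stake in Ardent rises to 44% + 32% = 76%, and Amelia's stake falls to 24%.
Mei holds 76% of Ardent, so Mei controls Ardent.
Ardent holds 87% of Selkirk, so Mei controls Selkirk.
Mei did not control Selkirk before and does after, so the clause is triggered.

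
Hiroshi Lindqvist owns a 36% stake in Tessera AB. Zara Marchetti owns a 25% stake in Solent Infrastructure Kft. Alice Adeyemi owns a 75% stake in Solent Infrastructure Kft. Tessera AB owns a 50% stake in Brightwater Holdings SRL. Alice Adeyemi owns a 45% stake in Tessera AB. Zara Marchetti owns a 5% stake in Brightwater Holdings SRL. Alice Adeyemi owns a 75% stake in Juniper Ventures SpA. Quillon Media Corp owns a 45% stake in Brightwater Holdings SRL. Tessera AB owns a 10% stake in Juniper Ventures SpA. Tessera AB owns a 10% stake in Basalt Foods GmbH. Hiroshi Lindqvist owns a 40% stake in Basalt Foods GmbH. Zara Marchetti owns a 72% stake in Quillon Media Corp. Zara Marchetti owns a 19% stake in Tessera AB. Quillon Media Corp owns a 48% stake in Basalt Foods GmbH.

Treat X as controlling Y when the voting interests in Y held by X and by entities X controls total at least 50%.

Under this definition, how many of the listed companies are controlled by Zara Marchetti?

Zara holds 72% of Quillon, so Zara controls Quillon.
Quillon and Zara together hold 45% + 5% = 50% of Brightwater, so Zara controls Brightwater.
No other company's threshold is met.
Zara controls 2 companies.

2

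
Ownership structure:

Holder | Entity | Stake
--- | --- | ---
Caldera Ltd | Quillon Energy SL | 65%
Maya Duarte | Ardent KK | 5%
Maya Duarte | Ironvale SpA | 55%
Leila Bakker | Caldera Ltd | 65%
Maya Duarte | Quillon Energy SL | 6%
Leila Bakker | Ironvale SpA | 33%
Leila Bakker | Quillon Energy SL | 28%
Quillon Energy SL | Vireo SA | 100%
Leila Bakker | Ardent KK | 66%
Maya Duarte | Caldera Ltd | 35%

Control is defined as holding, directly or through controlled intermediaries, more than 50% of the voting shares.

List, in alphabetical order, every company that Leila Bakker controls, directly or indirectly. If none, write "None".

Ardent KK, Caldera Ltd, Quillon Energy SL, Vireo SA

Leila holds 65% of Caldera, so Leila controls Caldera.
Leila holds 66% of Ardent, so Leila controls Ardent.
Caldera and Leila together hold 65% + 28% = 93% of Quillon, so Leila controls Quillon.
Quillon holds 100% of Vireo, so Leila controls Vireo.
No other company's threshold is met.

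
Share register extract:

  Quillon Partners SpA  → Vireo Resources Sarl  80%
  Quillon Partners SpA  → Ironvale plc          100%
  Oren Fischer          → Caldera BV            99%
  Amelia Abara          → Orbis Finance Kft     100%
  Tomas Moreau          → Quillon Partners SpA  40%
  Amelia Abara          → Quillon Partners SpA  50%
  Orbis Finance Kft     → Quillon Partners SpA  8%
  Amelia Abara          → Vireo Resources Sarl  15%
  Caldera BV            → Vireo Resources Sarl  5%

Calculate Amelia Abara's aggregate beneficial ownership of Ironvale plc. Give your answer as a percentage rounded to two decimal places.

Amelia reaches Ironvale along 2 paths.
Via Orbis → Quillon: 100% × 8% × 100% = 8%.
Via Quillon: 50% × 100% = 50%.
Total: 8% + 50% = 58%.
Rounded: 58.00%.

58.00%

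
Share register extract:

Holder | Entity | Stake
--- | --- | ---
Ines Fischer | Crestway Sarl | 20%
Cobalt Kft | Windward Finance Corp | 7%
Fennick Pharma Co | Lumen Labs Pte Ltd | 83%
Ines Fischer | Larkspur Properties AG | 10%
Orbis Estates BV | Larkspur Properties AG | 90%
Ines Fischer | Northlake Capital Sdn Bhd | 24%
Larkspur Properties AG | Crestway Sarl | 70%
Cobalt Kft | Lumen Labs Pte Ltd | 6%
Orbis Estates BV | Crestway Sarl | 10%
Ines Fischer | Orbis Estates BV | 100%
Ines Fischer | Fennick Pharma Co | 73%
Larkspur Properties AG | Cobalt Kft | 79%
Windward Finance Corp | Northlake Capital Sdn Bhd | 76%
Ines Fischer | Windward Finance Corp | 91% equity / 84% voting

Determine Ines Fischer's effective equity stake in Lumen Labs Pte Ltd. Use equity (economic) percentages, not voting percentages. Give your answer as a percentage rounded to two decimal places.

Ines reaches Lumen along 3 paths.
Via Orbis → Larkspur → Cobalt: 100% × 90% × 79% × 6% = 4.266%.
Via Larkspur → Cobalt: 10% × 79% × 6% = 0.474%.
Via Fennick: 73% × 83% = 60.59%.
Total: 4.266% + 0.474% + 60.59% = 65.33%.

65.33%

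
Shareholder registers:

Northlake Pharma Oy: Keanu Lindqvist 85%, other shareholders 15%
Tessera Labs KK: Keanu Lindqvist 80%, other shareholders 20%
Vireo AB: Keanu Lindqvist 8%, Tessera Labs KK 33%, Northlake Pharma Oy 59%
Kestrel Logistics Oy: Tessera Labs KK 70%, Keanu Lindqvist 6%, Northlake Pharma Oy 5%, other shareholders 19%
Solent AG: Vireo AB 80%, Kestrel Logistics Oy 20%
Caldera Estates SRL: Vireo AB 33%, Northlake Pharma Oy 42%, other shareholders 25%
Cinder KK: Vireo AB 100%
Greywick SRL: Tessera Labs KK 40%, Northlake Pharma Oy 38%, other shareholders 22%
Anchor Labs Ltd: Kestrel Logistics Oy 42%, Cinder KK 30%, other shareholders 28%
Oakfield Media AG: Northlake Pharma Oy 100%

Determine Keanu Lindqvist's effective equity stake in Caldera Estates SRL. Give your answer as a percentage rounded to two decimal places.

63.60%

Keanu reaches Caldera along 4 paths.
Via Vireo: 8% × 33% = 2.64%.
Via Tessera → Vireo: 80% × 33% × 33% = 8.712%.
Via Northlake → Vireo: 85% × 59% × 33% = 16.5495%.
Via Northlake: 85% × 42% = 35.7%.
Total: 2.64% + 8.712% + 16.5495% + 35.7% = 63.6015%.
Rounded: 63.60%.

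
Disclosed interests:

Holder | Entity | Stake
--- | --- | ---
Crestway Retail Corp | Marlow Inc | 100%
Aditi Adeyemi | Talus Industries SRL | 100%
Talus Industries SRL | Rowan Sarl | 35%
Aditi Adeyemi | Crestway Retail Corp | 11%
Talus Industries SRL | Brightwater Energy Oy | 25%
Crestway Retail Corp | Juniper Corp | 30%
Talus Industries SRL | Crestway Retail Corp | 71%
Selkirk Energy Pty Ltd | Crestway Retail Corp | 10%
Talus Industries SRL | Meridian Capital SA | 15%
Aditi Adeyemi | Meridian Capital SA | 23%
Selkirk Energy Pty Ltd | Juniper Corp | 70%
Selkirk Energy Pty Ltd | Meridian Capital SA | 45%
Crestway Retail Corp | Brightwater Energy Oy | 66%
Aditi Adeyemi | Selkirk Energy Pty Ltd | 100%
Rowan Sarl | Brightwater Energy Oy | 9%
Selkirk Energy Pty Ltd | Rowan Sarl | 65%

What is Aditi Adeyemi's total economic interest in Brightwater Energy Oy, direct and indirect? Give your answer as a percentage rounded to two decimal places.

Aditi reaches Brightwater along 6 paths.
Via Talus → Rowan: 100% × 35% × 9% = 3.15%.
Via Selkirk → Rowan: 100% × 65% × 9% = 5.85%.
Via Selkirk → Crestway: 100% × 10% × 66% = 6.6%.
Via Talus → Crestway: 100% × 71% × 66% = 46.86%.
Via Crestway: 11% × 66% = 7.26%.
Via Talus: 100% × 25% = 25%.
Total: 3.15% + 5.85% + 6.6% + 46.86% + 7.26% + 25% = 94.72%.

94.72%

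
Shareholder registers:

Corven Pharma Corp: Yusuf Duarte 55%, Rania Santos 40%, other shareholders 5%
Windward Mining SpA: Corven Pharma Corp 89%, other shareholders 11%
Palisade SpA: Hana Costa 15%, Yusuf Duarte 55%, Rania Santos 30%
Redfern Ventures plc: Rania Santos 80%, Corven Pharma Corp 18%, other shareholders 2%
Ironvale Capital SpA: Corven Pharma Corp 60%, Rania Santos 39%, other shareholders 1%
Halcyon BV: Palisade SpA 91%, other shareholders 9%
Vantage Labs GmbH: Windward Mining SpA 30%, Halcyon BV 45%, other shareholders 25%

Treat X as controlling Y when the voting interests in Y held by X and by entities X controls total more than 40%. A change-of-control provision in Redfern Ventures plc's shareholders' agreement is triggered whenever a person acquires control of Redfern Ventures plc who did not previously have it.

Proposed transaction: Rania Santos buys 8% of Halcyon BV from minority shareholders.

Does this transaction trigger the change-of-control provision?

The purchase changes only Rania's holdings, so Rania is the only person who could newly come to control Redfern.
Rania holds 80% of Redfern, so Rania controls Redfern.
So Rania already controls Redfern before the transaction.
After the purchase, Rania holds 8% of Halcyon directly.
Rania controlled Redfern already, so this is not a new person acquiring control; every other person's position is unchanged or reduced.
No new person acquires control, so the clause is not triggered.

No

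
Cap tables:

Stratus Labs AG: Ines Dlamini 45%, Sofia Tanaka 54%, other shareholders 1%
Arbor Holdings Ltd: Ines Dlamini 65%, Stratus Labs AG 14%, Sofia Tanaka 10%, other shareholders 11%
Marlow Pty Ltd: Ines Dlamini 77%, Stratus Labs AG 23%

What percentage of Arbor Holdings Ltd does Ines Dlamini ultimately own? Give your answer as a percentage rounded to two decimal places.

Ines reaches Arbor along 2 paths.
Direct stake: 65% = 65%.
Via Stratus: 45% × 14% = 6.3%.
Total: 65% + 6.3% = 71.3%.
Rounded: 71.30%.

71.30%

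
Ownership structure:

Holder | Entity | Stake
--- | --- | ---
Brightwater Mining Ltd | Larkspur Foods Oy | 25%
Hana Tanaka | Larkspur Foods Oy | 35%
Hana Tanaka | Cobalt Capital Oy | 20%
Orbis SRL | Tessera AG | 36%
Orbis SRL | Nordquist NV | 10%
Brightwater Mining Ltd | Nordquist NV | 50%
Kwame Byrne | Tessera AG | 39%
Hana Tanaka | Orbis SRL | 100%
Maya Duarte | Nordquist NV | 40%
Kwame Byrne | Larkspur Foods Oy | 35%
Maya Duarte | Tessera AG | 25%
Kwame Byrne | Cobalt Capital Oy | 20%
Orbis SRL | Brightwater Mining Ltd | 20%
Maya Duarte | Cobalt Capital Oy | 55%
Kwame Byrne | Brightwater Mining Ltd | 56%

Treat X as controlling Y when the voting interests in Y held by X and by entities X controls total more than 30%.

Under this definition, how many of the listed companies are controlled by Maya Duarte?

Maya holds 55% of Cobalt, so Maya controls Cobalt.
Maya holds 40% of Nordquist, so Maya controls Nordquist.
No other company's threshold is met.
Maya controls 2 companies.

2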